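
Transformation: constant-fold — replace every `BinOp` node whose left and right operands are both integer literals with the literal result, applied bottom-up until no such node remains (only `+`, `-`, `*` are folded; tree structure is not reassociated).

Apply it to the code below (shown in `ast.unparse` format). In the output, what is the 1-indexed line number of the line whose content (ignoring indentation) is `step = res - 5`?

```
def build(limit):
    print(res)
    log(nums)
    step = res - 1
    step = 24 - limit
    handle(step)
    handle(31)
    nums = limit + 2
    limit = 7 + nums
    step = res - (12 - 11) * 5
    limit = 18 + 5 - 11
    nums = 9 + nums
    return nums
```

Transformed code:
def build(limit):
    print(res)
    log(nums)
    step = res - 1
    step = 24 - limit
    handle(step)
    handle(31)
    nums = limit + 2
    limit = 7 + nums
    step = res - 5
    limit = 12
    nums = 9 + nums
    return nums

10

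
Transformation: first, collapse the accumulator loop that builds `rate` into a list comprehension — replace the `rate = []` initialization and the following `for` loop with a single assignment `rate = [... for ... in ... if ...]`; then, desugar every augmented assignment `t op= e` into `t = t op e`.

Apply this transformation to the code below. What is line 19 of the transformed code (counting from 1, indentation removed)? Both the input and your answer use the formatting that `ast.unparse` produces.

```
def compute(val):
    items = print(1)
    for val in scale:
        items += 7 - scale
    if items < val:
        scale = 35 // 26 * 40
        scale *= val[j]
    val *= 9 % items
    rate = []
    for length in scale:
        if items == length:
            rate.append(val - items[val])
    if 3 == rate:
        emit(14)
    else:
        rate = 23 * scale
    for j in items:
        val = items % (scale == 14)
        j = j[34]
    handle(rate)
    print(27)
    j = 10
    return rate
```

j = 10

Transformed code:
def compute(val):
    items = print(1)
    for val in scale:
        items = items + (7 - scale)
    if items < val:
        scale = 35 // 26 * 40
        scale = scale * val[j]
    val = val * (9 % items)
    rate = [val - items[val] for length in scale if items == length]
    if 3 == rate:
        emit(14)
    else:
        rate = 23 * scale
    for j in items:
        val = items % (scale == 14)
        j = j[34]
    handle(rate)
    print(27)
    j = 10
    return rate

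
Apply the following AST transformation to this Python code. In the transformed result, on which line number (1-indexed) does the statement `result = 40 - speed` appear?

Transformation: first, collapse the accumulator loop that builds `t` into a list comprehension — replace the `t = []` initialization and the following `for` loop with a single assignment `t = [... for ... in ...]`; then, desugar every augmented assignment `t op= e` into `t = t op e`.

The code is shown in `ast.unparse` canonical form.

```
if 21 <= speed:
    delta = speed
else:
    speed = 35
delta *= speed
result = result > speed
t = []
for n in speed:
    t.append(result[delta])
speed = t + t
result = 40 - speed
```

Transformed code:
if 21 <= speed:
    delta = speed
else:
    speed = 35
delta = delta * speed
result = result > speed
t = [result[delta] for n in speed]
speed = t + t
result = 40 - speed

9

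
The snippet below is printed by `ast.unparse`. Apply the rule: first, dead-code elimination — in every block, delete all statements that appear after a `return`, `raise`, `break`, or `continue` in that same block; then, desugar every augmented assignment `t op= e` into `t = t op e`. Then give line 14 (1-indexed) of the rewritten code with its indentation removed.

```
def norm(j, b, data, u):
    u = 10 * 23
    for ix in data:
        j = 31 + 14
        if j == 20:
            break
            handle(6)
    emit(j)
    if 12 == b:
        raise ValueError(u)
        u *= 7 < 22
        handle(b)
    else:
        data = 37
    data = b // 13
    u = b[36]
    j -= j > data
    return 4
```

Transformed code:
def norm(j, b, data, u):
    u = 10 * 23
    for ix in data:
        j = 31 + 14
        if j == 20:
            break
    emit(j)
    if 12 == b:
        raise ValueError(u)
    else:
        data = 37
    data = b // 13
    u = b[36]
    j = j - (j > data)
    return 4

j = j - (j > data)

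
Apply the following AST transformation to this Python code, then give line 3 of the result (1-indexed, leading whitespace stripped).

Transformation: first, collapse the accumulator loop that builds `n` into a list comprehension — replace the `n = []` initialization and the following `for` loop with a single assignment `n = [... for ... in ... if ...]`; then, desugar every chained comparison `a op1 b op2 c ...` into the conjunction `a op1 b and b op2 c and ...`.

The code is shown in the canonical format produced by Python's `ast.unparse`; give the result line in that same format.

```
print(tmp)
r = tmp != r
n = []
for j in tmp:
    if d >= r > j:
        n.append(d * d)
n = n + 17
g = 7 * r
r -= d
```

n = [d * d for j in tmp if d >= r and r > j]

Transformed code:
print(tmp)
r = tmp != r
n = [d * d for j in tmp if d >= r and r > j]
n = n + 17
g = 7 * r
r -= d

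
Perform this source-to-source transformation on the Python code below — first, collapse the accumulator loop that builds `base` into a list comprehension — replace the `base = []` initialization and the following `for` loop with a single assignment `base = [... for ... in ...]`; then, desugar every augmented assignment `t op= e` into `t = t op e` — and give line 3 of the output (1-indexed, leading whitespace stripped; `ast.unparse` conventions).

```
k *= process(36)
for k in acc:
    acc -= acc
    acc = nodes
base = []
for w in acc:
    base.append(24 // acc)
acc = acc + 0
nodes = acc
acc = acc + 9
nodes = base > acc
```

Transformed code:
k = k * process(36)
for k in acc:
    acc = acc - acc
    acc = nodes
base = [24 // acc for w in acc]
acc = acc + 0
nodes = acc
acc = acc + 9
nodes = base > acc

acc = acc - acc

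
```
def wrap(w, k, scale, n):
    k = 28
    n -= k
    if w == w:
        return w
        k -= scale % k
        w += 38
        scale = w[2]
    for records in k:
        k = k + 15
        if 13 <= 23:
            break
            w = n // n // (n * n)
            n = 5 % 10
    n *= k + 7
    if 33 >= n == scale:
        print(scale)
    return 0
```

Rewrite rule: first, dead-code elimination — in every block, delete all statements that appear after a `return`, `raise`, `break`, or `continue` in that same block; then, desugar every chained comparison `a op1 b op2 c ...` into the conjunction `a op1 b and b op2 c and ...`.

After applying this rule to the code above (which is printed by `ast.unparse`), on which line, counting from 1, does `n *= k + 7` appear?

Transformed code:
def wrap(w, k, scale, n):
    k = 28
    n -= k
    if w == w:
        return w
    for records in k:
        k = k + 15
        if 13 <= 23:
            break
    n *= k + 7
    if 33 >= n and n == scale:
        print(scale)
    return 0

10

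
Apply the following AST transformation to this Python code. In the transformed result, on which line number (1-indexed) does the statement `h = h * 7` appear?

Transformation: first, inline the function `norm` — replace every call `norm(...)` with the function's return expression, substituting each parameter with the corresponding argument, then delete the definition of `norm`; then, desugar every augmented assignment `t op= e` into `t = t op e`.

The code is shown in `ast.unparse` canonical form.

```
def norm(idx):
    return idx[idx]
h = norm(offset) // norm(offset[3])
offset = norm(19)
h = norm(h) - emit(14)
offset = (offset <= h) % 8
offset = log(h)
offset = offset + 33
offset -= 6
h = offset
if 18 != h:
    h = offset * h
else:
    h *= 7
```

12

Transformed code:
h = offset[offset] // offset[3][offset[3]]
offset = 19[19]
h = h[h] - emit(14)
offset = (offset <= h) % 8
offset = log(h)
offset = offset + 33
offset = offset - 6
h = offset
if 18 != h:
    h = offset * h
else:
    h = h * 7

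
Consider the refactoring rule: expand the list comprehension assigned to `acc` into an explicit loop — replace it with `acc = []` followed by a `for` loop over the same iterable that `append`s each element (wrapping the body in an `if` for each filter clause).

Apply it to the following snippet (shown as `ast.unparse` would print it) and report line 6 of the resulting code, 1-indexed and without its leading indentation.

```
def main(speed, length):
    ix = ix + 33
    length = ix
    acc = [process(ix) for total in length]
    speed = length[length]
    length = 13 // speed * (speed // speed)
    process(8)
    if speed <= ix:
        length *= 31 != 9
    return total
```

acc.append(process(ix))

Transformed code:
def main(speed, length):
    ix = ix + 33
    length = ix
    acc = []
    for total in length:
        acc.append(process(ix))
    speed = length[length]
    length = 13 // speed * (speed // speed)
    process(8)
    if speed <= ix:
        length *= 31 != 9
    return total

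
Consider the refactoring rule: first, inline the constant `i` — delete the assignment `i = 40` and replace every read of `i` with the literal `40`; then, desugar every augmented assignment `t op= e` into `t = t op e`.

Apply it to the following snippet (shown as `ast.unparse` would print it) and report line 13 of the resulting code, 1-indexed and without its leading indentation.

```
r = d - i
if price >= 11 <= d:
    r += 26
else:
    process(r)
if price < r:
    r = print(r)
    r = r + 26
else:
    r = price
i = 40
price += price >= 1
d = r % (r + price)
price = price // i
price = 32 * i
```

price = price // 40

Transformed code:
r = d - 40
if price >= 11 <= d:
    r = r + 26
else:
    process(r)
if price < r:
    r = print(r)
    r = r + 26
else:
    r = price
price = price + (price >= 1)
d = r % (r + price)
price = price // 40
price = 32 * 40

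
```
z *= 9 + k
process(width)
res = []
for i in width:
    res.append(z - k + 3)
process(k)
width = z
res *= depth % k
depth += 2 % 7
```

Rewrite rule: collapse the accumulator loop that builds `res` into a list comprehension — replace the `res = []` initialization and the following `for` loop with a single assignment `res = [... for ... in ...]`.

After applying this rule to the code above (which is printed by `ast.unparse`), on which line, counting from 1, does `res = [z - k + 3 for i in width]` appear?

3

Transformed code:
z *= 9 + k
process(width)
res = [z - k + 3 for i in width]
process(k)
width = z
res *= depth % k
depth += 2 % 7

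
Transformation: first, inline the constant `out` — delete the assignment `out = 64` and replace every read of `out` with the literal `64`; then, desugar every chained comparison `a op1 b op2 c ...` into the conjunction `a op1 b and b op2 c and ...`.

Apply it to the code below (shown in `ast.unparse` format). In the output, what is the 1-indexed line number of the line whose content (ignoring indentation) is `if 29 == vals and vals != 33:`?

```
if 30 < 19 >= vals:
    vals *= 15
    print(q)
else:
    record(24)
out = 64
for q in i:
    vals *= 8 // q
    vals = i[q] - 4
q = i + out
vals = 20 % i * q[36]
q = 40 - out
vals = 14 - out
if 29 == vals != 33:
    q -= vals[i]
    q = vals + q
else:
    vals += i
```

13

Transformed code:
if 30 < 19 and 19 >= vals:
    vals *= 15
    print(q)
else:
    record(24)
for q in i:
    vals *= 8 // q
    vals = i[q] - 4
q = i + 64
vals = 20 % i * q[36]
q = 40 - 64
vals = 14 - 64
if 29 == vals and vals != 33:
    q -= vals[i]
    q = vals + q
else:
    vals += i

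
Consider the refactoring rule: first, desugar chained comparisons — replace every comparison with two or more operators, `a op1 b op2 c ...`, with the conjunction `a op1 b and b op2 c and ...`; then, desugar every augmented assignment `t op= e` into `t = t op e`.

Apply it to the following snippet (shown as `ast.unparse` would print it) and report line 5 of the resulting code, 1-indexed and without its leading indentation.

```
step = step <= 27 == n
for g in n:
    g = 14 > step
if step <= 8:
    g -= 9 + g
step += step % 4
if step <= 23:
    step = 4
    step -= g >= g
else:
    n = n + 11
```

Transformed code:
step = step <= 27 and 27 == n
for g in n:
    g = 14 > step
if step <= 8:
    g = g - (9 + g)
step = step + step % 4
if step <= 23:
    step = 4
    step = step - (g >= g)
else:
    n = n + 11

g = g - (9 + g)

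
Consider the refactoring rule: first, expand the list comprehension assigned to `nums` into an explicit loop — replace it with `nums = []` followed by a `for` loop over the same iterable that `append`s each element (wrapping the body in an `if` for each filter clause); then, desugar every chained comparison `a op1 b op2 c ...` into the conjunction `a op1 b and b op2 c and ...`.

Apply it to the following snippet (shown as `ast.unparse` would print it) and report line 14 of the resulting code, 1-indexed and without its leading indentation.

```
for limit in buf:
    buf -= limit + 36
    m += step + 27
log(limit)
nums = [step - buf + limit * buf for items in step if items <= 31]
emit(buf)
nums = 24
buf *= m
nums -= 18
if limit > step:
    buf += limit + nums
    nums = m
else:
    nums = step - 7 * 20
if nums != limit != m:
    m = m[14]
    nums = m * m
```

buf += limit + nums

Transformed code:
for limit in buf:
    buf -= limit + 36
    m += step + 27
log(limit)
nums = []
for items in step:
    if items <= 31:
        nums.append(step - buf + limit * buf)
emit(buf)
nums = 24
buf *= m
nums -= 18
if limit > step:
    buf += limit + nums
    nums = m
else:
    nums = step - 7 * 20
if nums != limit and limit != m:
    m = m[14]
    nums = m * m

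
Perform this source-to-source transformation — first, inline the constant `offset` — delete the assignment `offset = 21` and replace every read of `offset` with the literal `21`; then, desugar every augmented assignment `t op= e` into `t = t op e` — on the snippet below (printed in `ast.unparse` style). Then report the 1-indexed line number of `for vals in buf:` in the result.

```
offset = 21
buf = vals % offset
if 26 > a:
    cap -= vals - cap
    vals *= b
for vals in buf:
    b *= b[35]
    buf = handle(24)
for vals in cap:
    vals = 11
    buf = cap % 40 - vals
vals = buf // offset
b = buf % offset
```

Transformed code:
buf = vals % 21
if 26 > a:
    cap = cap - (vals - cap)
    vals = vals * b
for vals in buf:
    b = b * b[35]
    buf = handle(24)
for vals in cap:
    vals = 11
    buf = cap % 40 - vals
vals = buf // 21
b = buf % 21

5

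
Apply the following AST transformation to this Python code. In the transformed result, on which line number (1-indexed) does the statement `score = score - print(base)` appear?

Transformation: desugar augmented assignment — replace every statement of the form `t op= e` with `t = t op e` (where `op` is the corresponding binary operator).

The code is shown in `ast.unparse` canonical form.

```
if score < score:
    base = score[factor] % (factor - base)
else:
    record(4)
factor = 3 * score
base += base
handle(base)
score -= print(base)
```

8

Transformed code:
if score < score:
    base = score[factor] % (factor - base)
else:
    record(4)
factor = 3 * score
base = base + base
handle(base)
score = score - print(base)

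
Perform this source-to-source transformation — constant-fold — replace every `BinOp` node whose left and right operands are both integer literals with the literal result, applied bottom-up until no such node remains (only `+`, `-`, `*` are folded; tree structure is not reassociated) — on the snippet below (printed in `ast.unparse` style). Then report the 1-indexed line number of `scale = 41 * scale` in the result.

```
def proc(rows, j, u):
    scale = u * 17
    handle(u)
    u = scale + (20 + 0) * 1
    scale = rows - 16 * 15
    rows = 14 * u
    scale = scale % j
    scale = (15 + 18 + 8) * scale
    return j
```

Transformed code:
def proc(rows, j, u):
    scale = u * 17
    handle(u)
    u = scale + 20
    scale = rows - 240
    rows = 14 * u
    scale = scale % j
    scale = 41 * scale
    return j

8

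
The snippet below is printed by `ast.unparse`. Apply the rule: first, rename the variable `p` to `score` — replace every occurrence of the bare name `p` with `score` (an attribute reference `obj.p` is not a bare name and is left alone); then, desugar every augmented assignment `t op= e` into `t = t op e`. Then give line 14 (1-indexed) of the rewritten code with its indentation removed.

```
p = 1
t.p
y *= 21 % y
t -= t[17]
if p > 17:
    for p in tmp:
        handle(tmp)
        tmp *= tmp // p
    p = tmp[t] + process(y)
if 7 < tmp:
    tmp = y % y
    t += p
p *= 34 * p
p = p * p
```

score = score * score

Transformed code:
score = 1
t.p
y = y * (21 % y)
t = t - t[17]
if score > 17:
    for score in tmp:
        handle(tmp)
        tmp = tmp * (tmp // score)
    score = tmp[t] + process(y)
if 7 < tmp:
    tmp = y % y
    t = t + score
score = score * (34 * score)
score = score * score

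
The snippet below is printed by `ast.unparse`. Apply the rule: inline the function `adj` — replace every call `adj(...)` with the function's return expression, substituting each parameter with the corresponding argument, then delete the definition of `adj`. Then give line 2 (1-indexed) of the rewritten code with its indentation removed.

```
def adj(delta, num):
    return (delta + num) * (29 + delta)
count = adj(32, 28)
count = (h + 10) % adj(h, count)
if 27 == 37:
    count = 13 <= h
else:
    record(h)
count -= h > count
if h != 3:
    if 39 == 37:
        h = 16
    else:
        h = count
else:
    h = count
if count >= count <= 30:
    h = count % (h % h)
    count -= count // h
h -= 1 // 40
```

count = (h + 10) % ((h + count) * (29 + h))

Transformed code:
count = (32 + 28) * (29 + 32)
count = (h + 10) % ((h + count) * (29 + h))
if 27 == 37:
    count = 13 <= h
else:
    record(h)
count -= h > count
if h != 3:
    if 39 == 37:
        h = 16
    else:
        h = count
else:
    h = count
if count >= count <= 30:
    h = count % (h % h)
    count -= count // h
h -= 1 // 40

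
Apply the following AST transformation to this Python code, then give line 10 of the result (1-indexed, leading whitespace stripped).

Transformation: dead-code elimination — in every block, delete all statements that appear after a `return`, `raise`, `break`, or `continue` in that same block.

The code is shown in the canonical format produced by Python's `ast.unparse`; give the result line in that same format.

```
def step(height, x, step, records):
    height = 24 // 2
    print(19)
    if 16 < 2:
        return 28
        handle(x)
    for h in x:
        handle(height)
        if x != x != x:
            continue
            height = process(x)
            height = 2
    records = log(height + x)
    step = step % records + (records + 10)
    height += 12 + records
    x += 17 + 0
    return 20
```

records = log(height + x)

Transformed code:
def step(height, x, step, records):
    height = 24 // 2
    print(19)
    if 16 < 2:
        return 28
    for h in x:
        handle(height)
        if x != x != x:
            continue
    records = log(height + x)
    step = step % records + (records + 10)
    height += 12 + records
    x += 17 + 0
    return 20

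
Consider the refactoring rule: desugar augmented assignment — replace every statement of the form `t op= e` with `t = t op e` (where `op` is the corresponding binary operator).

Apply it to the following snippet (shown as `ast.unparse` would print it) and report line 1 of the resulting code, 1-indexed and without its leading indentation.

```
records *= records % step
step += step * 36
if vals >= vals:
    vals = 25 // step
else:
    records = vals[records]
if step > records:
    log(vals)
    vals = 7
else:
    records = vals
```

Transformed code:
records = records * (records % step)
step = step + step * 36
if vals >= vals:
    vals = 25 // step
else:
    records = vals[records]
if step > records:
    log(vals)
    vals = 7
else:
    records = vals

records = records * (records % step)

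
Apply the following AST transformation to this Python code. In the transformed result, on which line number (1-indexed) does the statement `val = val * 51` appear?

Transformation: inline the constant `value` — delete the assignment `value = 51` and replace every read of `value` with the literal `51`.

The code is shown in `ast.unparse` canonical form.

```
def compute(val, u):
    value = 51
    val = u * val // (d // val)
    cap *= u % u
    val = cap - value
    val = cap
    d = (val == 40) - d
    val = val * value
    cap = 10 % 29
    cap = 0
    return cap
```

7

Transformed code:
def compute(val, u):
    val = u * val // (d // val)
    cap *= u % u
    val = cap - 51
    val = cap
    d = (val == 40) - d
    val = val * 51
    cap = 10 % 29
    cap = 0
    return cap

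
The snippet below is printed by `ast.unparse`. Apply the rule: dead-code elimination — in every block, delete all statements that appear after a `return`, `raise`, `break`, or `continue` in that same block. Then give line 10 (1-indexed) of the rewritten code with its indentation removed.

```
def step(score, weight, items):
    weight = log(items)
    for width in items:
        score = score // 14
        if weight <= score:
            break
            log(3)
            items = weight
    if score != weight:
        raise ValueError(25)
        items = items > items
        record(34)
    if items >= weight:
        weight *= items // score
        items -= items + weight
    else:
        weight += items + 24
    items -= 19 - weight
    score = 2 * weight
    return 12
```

Transformed code:
def step(score, weight, items):
    weight = log(items)
    for width in items:
        score = score // 14
        if weight <= score:
            break
    if score != weight:
        raise ValueError(25)
    if items >= weight:
        weight *= items // score
        items -= items + weight
    else:
        weight += items + 24
    items -= 19 - weight
    score = 2 * weight
    return 12

weight *= items // score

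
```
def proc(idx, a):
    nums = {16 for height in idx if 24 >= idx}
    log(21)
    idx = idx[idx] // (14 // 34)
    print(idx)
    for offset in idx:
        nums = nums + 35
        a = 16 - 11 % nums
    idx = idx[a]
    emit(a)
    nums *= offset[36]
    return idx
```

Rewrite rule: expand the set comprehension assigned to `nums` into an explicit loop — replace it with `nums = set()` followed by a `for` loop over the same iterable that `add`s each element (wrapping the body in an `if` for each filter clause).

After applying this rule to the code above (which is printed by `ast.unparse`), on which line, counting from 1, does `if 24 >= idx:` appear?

Transformed code:
def proc(idx, a):
    nums = set()
    for height in idx:
        if 24 >= idx:
            nums.add(16)
    log(21)
    idx = idx[idx] // (14 // 34)
    print(idx)
    for offset in idx:
        nums = nums + 35
        a = 16 - 11 % nums
    idx = idx[a]
    emit(a)
    nums *= offset[36]
    return idx

4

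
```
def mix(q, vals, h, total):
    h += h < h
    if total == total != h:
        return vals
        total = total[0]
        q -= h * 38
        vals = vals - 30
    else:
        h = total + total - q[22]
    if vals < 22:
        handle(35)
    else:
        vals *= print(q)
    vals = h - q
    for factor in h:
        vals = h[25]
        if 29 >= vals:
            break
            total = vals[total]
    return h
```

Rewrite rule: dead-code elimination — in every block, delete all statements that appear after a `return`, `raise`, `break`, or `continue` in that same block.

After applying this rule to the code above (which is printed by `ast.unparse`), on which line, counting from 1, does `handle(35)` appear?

8

Transformed code:
def mix(q, vals, h, total):
    h += h < h
    if total == total != h:
        return vals
    else:
        h = total + total - q[22]
    if vals < 22:
        handle(35)
    else:
        vals *= print(q)
    vals = h - q
    for factor in h:
        vals = h[25]
        if 29 >= vals:
            break
    return h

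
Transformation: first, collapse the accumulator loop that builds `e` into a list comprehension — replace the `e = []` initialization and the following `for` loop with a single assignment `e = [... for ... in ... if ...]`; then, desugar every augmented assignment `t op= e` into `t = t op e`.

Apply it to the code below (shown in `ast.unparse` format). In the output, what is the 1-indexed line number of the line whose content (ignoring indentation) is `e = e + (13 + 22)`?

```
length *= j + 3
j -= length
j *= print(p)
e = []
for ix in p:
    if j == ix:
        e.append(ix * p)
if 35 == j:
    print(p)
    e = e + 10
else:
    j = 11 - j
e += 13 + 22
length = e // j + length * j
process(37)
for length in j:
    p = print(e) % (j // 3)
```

Transformed code:
length = length * (j + 3)
j = j - length
j = j * print(p)
e = [ix * p for ix in p if j == ix]
if 35 == j:
    print(p)
    e = e + 10
else:
    j = 11 - j
e = e + (13 + 22)
length = e // j + length * j
process(37)
for length in j:
    p = print(e) % (j // 3)

10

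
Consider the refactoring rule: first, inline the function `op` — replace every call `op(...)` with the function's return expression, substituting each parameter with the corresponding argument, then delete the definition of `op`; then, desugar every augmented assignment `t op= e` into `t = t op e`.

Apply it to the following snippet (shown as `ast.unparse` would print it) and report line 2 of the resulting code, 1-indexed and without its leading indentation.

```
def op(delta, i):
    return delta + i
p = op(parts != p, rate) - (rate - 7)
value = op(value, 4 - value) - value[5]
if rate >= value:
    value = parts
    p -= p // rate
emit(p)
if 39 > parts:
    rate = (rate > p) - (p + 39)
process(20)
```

value = value + (4 - value) - value[5]

Transformed code:
p = (parts != p) + rate - (rate - 7)
value = value + (4 - value) - value[5]
if rate >= value:
    value = parts
    p = p - p // rate
emit(p)
if 39 > parts:
    rate = (rate > p) - (p + 39)
process(20)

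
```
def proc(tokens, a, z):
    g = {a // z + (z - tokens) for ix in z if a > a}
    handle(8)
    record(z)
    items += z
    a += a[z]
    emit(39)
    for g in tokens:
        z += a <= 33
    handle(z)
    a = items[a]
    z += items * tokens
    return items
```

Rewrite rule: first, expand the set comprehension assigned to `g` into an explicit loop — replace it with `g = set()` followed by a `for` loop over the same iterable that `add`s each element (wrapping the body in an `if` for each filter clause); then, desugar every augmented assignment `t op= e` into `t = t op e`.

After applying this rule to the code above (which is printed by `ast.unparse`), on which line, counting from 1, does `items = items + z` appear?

8

Transformed code:
def proc(tokens, a, z):
    g = set()
    for ix in z:
        if a > a:
            g.add(a // z + (z - tokens))
    handle(8)
    record(z)
    items = items + z
    a = a + a[z]
    emit(39)
    for g in tokens:
        z = z + (a <= 33)
    handle(z)
    a = items[a]
    z = z + items * tokens
    return items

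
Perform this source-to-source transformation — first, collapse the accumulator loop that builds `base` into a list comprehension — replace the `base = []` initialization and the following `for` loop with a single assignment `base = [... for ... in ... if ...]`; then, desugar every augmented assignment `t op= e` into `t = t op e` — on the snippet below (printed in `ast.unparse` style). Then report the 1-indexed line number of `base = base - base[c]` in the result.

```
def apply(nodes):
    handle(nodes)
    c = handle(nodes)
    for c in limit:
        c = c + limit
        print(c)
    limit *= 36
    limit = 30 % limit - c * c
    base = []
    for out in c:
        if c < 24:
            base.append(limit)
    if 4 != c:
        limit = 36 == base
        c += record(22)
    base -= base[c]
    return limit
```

Transformed code:
def apply(nodes):
    handle(nodes)
    c = handle(nodes)
    for c in limit:
        c = c + limit
        print(c)
    limit = limit * 36
    limit = 30 % limit - c * c
    base = [limit for out in c if c < 24]
    if 4 != c:
        limit = 36 == base
        c = c + record(22)
    base = base - base[c]
    return limit

13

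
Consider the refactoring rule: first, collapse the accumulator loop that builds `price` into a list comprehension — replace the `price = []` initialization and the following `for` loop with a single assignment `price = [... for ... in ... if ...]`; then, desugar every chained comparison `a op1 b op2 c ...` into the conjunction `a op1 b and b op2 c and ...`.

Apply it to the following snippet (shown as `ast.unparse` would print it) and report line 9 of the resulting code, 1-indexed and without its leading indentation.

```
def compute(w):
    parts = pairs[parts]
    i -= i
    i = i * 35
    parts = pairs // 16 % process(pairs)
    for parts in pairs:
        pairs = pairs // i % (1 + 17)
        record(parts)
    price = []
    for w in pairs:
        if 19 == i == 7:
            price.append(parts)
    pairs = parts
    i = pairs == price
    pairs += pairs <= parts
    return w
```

Transformed code:
def compute(w):
    parts = pairs[parts]
    i -= i
    i = i * 35
    parts = pairs // 16 % process(pairs)
    for parts in pairs:
        pairs = pairs // i % (1 + 17)
        record(parts)
    price = [parts for w in pairs if 19 == i and i == 7]
    pairs = parts
    i = pairs == price
    pairs += pairs <= parts
    return w

price = [parts for w in pairs if 19 == i and i == 7]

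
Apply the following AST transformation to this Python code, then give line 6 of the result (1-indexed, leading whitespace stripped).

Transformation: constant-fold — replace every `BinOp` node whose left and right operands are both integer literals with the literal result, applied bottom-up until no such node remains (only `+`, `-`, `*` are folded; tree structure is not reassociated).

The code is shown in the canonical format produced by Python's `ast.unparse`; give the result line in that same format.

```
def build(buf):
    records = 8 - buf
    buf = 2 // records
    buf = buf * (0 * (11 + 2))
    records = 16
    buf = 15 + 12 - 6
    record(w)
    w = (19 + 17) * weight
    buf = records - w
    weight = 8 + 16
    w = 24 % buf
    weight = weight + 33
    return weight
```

Transformed code:
def build(buf):
    records = 8 - buf
    buf = 2 // records
    buf = buf * 0
    records = 16
    buf = 21
    record(w)
    w = 36 * weight
    buf = records - w
    weight = 24
    w = 24 % buf
    weight = weight + 33
    return weight

buf = 21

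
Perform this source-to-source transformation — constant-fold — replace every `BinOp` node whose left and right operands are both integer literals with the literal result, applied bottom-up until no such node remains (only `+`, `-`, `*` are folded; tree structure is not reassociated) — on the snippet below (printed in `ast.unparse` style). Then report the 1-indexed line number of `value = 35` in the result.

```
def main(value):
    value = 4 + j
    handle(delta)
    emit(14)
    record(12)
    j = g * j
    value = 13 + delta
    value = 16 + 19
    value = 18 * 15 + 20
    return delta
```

8

Transformed code:
def main(value):
    value = 4 + j
    handle(delta)
    emit(14)
    record(12)
    j = g * j
    value = 13 + delta
    value = 35
    value = 290
    return delta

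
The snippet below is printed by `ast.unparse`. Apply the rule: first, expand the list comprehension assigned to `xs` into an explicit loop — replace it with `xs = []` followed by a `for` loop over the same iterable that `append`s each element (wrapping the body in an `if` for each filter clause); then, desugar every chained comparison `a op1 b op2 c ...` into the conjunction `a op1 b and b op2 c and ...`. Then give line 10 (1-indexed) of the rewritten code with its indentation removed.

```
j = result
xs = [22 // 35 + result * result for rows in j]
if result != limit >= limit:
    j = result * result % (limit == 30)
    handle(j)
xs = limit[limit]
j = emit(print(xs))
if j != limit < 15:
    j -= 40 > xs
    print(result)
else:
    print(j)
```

Transformed code:
j = result
xs = []
for rows in j:
    xs.append(22 // 35 + result * result)
if result != limit and limit >= limit:
    j = result * result % (limit == 30)
    handle(j)
xs = limit[limit]
j = emit(print(xs))
if j != limit and limit < 15:
    j -= 40 > xs
    print(result)
else:
    print(j)

if j != limit and limit < 15:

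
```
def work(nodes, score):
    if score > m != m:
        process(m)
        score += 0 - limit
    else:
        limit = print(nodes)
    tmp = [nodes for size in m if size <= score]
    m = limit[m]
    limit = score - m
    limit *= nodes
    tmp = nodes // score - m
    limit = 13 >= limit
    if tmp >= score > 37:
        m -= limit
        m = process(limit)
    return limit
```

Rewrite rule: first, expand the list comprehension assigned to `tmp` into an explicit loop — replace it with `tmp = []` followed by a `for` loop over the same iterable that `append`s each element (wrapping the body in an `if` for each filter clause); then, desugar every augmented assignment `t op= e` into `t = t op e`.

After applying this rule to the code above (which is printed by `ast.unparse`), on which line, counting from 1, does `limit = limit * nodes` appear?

13

Transformed code:
def work(nodes, score):
    if score > m != m:
        process(m)
        score = score + (0 - limit)
    else:
        limit = print(nodes)
    tmp = []
    for size in m:
        if size <= score:
            tmp.append(nodes)
    m = limit[m]
    limit = score - m
    limit = limit * nodes
    tmp = nodes // score - m
    limit = 13 >= limit
    if tmp >= score > 37:
        m = m - limit
        m = process(limit)
    return limit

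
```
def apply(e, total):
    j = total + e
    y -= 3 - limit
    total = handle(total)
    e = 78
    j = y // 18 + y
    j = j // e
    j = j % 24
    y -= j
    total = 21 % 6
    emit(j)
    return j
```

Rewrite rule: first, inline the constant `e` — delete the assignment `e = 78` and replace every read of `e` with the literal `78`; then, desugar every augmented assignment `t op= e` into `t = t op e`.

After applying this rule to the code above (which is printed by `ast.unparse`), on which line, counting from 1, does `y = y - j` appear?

Transformed code:
def apply(e, total):
    j = total + 78
    y = y - (3 - limit)
    total = handle(total)
    j = y // 18 + y
    j = j // 78
    j = j % 24
    y = y - j
    total = 21 % 6
    emit(j)
    return j

8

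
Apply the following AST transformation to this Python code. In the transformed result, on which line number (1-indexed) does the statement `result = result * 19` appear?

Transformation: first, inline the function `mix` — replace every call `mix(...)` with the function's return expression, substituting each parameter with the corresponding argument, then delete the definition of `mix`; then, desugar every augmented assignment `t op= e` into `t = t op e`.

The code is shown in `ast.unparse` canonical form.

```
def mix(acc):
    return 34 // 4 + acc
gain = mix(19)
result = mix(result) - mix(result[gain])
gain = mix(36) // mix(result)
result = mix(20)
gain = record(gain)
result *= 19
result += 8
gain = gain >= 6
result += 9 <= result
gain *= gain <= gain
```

6

Transformed code:
gain = 34 // 4 + 19
result = 34 // 4 + result - (34 // 4 + result[gain])
gain = (34 // 4 + 36) // (34 // 4 + result)
result = 34 // 4 + 20
gain = record(gain)
result = result * 19
result = result + 8
gain = gain >= 6
result = result + (9 <= result)
gain = gain * (gain <= gain)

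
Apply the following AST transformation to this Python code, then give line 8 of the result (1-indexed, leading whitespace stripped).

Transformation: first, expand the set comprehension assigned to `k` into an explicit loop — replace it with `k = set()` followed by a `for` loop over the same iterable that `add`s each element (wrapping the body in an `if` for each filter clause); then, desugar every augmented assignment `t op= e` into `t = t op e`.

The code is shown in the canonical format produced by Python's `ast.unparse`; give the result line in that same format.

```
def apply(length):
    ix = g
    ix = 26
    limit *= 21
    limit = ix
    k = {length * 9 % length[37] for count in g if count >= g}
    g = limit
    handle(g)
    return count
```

if count >= g:

Transformed code:
def apply(length):
    ix = g
    ix = 26
    limit = limit * 21
    limit = ix
    k = set()
    for count in g:
        if count >= g:
            k.add(length * 9 % length[37])
    g = limit
    handle(g)
    return count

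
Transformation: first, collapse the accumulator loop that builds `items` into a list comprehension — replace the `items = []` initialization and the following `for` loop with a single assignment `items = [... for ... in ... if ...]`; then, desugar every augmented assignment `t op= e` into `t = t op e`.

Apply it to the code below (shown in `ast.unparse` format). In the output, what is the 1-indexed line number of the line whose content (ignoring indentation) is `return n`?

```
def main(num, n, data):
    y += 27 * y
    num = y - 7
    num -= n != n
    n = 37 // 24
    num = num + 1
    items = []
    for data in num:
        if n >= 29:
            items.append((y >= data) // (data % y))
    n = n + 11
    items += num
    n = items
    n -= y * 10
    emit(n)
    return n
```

13

Transformed code:
def main(num, n, data):
    y = y + 27 * y
    num = y - 7
    num = num - (n != n)
    n = 37 // 24
    num = num + 1
    items = [(y >= data) // (data % y) for data in num if n >= 29]
    n = n + 11
    items = items + num
    n = items
    n = n - y * 10
    emit(n)
    return n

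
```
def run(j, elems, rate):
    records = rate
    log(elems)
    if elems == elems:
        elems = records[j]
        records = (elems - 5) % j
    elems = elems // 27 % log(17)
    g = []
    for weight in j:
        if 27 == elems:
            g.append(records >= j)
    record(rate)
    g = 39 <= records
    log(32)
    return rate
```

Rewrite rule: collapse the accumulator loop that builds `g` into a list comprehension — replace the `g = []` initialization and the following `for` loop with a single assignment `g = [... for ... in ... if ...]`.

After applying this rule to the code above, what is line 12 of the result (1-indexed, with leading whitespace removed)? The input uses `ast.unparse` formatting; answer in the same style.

Transformed code:
def run(j, elems, rate):
    records = rate
    log(elems)
    if elems == elems:
        elems = records[j]
        records = (elems - 5) % j
    elems = elems // 27 % log(17)
    g = [records >= j for weight in j if 27 == elems]
    record(rate)
    g = 39 <= records
    log(32)
    return rate

return rate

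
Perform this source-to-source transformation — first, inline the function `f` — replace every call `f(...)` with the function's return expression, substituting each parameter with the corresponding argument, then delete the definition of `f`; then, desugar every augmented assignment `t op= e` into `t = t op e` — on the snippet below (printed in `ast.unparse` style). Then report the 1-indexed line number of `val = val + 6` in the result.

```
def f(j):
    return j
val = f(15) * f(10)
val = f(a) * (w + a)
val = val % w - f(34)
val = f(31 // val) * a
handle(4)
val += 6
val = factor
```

6

Transformed code:
val = 15 * 10
val = a * (w + a)
val = val % w - 34
val = 31 // val * a
handle(4)
val = val + 6
val = factor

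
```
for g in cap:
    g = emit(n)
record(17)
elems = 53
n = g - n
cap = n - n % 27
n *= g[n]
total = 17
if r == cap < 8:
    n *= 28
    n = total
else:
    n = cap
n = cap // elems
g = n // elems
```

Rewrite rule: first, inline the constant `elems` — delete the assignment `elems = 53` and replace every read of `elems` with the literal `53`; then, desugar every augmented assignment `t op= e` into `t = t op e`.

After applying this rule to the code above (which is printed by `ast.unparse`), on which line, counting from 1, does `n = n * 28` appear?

Transformed code:
for g in cap:
    g = emit(n)
record(17)
n = g - n
cap = n - n % 27
n = n * g[n]
total = 17
if r == cap < 8:
    n = n * 28
    n = total
else:
    n = cap
n = cap // 53
g = n // 53

9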